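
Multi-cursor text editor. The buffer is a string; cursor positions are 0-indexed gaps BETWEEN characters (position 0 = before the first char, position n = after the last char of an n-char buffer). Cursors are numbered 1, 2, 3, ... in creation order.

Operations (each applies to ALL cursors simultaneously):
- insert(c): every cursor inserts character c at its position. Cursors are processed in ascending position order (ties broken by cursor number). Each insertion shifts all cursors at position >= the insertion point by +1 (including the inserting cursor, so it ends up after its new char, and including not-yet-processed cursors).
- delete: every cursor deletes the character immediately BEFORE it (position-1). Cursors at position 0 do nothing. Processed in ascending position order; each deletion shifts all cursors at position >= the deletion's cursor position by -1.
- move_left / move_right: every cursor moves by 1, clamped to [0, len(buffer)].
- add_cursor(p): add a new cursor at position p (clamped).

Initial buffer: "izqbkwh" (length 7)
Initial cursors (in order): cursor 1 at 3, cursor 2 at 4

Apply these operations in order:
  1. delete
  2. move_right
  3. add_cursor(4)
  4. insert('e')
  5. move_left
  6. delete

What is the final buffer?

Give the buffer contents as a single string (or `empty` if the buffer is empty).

After op 1 (delete): buffer="izkwh" (len 5), cursors c1@2 c2@2, authorship .....
After op 2 (move_right): buffer="izkwh" (len 5), cursors c1@3 c2@3, authorship .....
After op 3 (add_cursor(4)): buffer="izkwh" (len 5), cursors c1@3 c2@3 c3@4, authorship .....
After op 4 (insert('e')): buffer="izkeeweh" (len 8), cursors c1@5 c2@5 c3@7, authorship ...12.3.
After op 5 (move_left): buffer="izkeeweh" (len 8), cursors c1@4 c2@4 c3@6, authorship ...12.3.
After op 6 (delete): buffer="izeeh" (len 5), cursors c1@2 c2@2 c3@3, authorship ..23.

Answer: izeeh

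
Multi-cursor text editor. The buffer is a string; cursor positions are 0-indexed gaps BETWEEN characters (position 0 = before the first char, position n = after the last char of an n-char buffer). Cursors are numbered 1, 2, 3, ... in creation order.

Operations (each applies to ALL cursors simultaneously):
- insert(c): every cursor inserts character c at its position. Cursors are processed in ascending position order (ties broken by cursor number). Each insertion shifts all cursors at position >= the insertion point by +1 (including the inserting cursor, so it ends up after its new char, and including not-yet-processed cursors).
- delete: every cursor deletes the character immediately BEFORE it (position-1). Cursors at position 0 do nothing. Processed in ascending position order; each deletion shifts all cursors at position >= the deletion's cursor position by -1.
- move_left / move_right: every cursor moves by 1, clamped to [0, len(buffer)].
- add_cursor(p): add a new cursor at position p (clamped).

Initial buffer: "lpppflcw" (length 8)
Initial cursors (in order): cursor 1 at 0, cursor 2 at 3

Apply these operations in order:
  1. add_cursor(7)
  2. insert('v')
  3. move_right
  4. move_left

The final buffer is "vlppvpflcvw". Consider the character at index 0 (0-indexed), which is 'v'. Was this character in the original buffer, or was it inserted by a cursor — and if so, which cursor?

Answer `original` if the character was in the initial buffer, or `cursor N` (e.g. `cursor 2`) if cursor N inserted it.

Answer: cursor 1

Derivation:
After op 1 (add_cursor(7)): buffer="lpppflcw" (len 8), cursors c1@0 c2@3 c3@7, authorship ........
After op 2 (insert('v')): buffer="vlppvpflcvw" (len 11), cursors c1@1 c2@5 c3@10, authorship 1...2....3.
After op 3 (move_right): buffer="vlppvpflcvw" (len 11), cursors c1@2 c2@6 c3@11, authorship 1...2....3.
After op 4 (move_left): buffer="vlppvpflcvw" (len 11), cursors c1@1 c2@5 c3@10, authorship 1...2....3.
Authorship (.=original, N=cursor N): 1 . . . 2 . . . . 3 .
Index 0: author = 1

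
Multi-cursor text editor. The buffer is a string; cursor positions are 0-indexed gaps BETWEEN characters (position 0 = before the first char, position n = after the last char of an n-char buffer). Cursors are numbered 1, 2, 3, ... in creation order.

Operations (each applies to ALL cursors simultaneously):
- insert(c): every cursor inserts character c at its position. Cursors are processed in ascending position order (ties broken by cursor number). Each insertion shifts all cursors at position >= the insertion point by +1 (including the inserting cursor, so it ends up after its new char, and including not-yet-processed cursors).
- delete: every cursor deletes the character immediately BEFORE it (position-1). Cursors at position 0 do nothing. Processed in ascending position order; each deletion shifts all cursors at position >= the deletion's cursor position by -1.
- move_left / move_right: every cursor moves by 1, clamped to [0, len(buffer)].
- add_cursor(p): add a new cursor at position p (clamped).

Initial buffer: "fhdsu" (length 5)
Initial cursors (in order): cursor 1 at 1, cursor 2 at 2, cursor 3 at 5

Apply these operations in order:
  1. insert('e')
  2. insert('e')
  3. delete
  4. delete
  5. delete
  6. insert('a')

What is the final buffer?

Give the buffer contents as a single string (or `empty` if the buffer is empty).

Answer: aadsa

Derivation:
After op 1 (insert('e')): buffer="fehedsue" (len 8), cursors c1@2 c2@4 c3@8, authorship .1.2...3
After op 2 (insert('e')): buffer="feeheedsuee" (len 11), cursors c1@3 c2@6 c3@11, authorship .11.22...33
After op 3 (delete): buffer="fehedsue" (len 8), cursors c1@2 c2@4 c3@8, authorship .1.2...3
After op 4 (delete): buffer="fhdsu" (len 5), cursors c1@1 c2@2 c3@5, authorship .....
After op 5 (delete): buffer="ds" (len 2), cursors c1@0 c2@0 c3@2, authorship ..
After op 6 (insert('a')): buffer="aadsa" (len 5), cursors c1@2 c2@2 c3@5, authorship 12..3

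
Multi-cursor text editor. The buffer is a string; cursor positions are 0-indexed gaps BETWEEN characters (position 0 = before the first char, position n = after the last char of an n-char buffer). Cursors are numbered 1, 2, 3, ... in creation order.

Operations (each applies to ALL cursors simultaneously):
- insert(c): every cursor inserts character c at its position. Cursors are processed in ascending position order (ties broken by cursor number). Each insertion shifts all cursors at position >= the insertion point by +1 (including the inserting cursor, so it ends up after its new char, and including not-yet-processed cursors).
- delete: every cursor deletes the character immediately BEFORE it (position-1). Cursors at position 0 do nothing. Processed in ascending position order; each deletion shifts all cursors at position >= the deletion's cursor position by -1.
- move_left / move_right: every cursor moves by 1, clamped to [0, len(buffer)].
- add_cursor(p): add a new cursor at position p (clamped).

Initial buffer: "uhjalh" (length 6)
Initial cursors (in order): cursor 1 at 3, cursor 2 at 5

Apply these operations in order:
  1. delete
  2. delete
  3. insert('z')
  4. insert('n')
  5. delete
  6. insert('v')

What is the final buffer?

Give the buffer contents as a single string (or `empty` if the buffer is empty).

Answer: uzzvvh

Derivation:
After op 1 (delete): buffer="uhah" (len 4), cursors c1@2 c2@3, authorship ....
After op 2 (delete): buffer="uh" (len 2), cursors c1@1 c2@1, authorship ..
After op 3 (insert('z')): buffer="uzzh" (len 4), cursors c1@3 c2@3, authorship .12.
After op 4 (insert('n')): buffer="uzznnh" (len 6), cursors c1@5 c2@5, authorship .1212.
After op 5 (delete): buffer="uzzh" (len 4), cursors c1@3 c2@3, authorship .12.
After op 6 (insert('v')): buffer="uzzvvh" (len 6), cursors c1@5 c2@5, authorship .1212.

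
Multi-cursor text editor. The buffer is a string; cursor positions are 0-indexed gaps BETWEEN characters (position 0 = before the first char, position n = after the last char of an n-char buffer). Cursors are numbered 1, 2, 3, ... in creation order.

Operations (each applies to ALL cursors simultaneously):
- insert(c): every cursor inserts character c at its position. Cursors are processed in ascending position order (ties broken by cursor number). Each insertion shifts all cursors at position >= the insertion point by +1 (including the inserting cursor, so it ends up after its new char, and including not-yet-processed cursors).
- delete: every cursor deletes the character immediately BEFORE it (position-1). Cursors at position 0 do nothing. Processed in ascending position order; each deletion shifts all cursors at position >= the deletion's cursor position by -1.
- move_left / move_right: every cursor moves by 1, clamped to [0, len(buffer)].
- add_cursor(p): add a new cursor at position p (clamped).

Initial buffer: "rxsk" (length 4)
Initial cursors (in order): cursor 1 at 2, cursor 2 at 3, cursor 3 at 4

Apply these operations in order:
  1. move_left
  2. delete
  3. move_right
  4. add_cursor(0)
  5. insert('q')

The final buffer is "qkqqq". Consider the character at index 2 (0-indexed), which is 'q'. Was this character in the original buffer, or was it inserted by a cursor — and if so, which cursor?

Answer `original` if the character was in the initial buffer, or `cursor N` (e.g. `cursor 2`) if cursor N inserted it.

After op 1 (move_left): buffer="rxsk" (len 4), cursors c1@1 c2@2 c3@3, authorship ....
After op 2 (delete): buffer="k" (len 1), cursors c1@0 c2@0 c3@0, authorship .
After op 3 (move_right): buffer="k" (len 1), cursors c1@1 c2@1 c3@1, authorship .
After op 4 (add_cursor(0)): buffer="k" (len 1), cursors c4@0 c1@1 c2@1 c3@1, authorship .
After op 5 (insert('q')): buffer="qkqqq" (len 5), cursors c4@1 c1@5 c2@5 c3@5, authorship 4.123
Authorship (.=original, N=cursor N): 4 . 1 2 3
Index 2: author = 1

Answer: cursor 1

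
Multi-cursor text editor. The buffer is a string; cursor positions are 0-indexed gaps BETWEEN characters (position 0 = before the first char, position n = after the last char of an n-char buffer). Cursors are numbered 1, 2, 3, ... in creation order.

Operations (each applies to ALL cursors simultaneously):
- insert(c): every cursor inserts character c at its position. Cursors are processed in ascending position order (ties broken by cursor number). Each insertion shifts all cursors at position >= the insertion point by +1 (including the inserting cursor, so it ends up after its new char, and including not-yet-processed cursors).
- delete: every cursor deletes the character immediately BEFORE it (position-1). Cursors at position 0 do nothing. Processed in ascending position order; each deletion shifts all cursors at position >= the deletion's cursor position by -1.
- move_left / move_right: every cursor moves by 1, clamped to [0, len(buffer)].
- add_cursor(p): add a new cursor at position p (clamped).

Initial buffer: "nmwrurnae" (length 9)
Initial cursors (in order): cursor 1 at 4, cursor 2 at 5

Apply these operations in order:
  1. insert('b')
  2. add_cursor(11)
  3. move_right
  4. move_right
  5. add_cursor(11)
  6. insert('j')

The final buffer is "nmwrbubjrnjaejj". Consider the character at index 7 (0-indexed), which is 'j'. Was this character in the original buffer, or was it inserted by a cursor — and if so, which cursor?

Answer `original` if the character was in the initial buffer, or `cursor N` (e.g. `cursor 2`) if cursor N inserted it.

Answer: cursor 1

Derivation:
After op 1 (insert('b')): buffer="nmwrbubrnae" (len 11), cursors c1@5 c2@7, authorship ....1.2....
After op 2 (add_cursor(11)): buffer="nmwrbubrnae" (len 11), cursors c1@5 c2@7 c3@11, authorship ....1.2....
After op 3 (move_right): buffer="nmwrbubrnae" (len 11), cursors c1@6 c2@8 c3@11, authorship ....1.2....
After op 4 (move_right): buffer="nmwrbubrnae" (len 11), cursors c1@7 c2@9 c3@11, authorship ....1.2....
After op 5 (add_cursor(11)): buffer="nmwrbubrnae" (len 11), cursors c1@7 c2@9 c3@11 c4@11, authorship ....1.2....
After op 6 (insert('j')): buffer="nmwrbubjrnjaejj" (len 15), cursors c1@8 c2@11 c3@15 c4@15, authorship ....1.21..2..34
Authorship (.=original, N=cursor N): . . . . 1 . 2 1 . . 2 . . 3 4
Index 7: author = 1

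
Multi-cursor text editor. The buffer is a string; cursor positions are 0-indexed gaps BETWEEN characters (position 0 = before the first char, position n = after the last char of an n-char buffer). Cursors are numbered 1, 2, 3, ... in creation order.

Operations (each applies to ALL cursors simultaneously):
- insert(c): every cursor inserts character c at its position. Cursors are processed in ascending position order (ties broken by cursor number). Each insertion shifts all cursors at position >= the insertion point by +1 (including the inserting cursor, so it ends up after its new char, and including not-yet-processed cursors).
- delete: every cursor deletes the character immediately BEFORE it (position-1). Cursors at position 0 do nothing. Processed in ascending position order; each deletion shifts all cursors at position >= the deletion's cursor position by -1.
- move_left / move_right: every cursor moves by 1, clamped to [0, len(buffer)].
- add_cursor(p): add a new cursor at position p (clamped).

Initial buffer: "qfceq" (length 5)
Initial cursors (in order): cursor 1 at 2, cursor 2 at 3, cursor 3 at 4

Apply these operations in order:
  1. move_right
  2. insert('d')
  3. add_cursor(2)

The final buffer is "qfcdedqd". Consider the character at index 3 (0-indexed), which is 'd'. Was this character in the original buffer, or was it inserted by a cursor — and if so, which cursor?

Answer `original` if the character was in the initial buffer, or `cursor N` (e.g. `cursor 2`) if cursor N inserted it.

Answer: cursor 1

Derivation:
After op 1 (move_right): buffer="qfceq" (len 5), cursors c1@3 c2@4 c3@5, authorship .....
After op 2 (insert('d')): buffer="qfcdedqd" (len 8), cursors c1@4 c2@6 c3@8, authorship ...1.2.3
After op 3 (add_cursor(2)): buffer="qfcdedqd" (len 8), cursors c4@2 c1@4 c2@6 c3@8, authorship ...1.2.3
Authorship (.=original, N=cursor N): . . . 1 . 2 . 3
Index 3: author = 1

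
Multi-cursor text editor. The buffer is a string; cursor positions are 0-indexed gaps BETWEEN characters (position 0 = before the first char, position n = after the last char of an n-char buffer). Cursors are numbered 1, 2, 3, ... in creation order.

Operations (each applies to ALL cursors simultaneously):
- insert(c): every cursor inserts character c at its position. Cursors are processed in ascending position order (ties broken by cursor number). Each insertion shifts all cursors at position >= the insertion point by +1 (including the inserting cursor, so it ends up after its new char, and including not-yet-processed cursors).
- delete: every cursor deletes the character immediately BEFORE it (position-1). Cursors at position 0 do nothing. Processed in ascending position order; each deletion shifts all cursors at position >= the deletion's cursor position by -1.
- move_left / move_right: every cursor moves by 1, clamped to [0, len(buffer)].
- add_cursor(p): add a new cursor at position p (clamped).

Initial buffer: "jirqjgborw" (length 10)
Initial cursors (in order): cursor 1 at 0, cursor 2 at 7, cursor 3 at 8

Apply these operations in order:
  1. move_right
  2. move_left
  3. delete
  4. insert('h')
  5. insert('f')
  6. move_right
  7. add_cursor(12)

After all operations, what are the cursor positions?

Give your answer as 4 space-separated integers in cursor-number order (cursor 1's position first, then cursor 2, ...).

After op 1 (move_right): buffer="jirqjgborw" (len 10), cursors c1@1 c2@8 c3@9, authorship ..........
After op 2 (move_left): buffer="jirqjgborw" (len 10), cursors c1@0 c2@7 c3@8, authorship ..........
After op 3 (delete): buffer="jirqjgrw" (len 8), cursors c1@0 c2@6 c3@6, authorship ........
After op 4 (insert('h')): buffer="hjirqjghhrw" (len 11), cursors c1@1 c2@9 c3@9, authorship 1......23..
After op 5 (insert('f')): buffer="hfjirqjghhffrw" (len 14), cursors c1@2 c2@12 c3@12, authorship 11......2323..
After op 6 (move_right): buffer="hfjirqjghhffrw" (len 14), cursors c1@3 c2@13 c3@13, authorship 11......2323..
After op 7 (add_cursor(12)): buffer="hfjirqjghhffrw" (len 14), cursors c1@3 c4@12 c2@13 c3@13, authorship 11......2323..

Answer: 3 13 13 12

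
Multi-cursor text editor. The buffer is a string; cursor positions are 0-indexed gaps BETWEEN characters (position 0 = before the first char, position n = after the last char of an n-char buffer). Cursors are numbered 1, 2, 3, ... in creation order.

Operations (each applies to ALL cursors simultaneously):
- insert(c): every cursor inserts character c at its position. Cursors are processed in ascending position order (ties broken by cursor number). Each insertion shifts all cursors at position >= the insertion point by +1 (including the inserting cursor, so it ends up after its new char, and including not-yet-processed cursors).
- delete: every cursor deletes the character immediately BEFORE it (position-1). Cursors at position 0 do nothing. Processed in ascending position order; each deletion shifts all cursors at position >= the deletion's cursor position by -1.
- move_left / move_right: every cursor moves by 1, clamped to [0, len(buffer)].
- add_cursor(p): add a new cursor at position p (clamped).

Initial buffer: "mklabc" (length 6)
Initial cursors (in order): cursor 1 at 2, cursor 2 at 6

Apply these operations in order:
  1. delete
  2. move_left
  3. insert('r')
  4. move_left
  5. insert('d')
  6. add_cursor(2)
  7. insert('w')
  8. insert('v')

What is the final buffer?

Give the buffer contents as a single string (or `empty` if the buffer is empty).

Answer: dwvrwvmladwvrb

Derivation:
After op 1 (delete): buffer="mlab" (len 4), cursors c1@1 c2@4, authorship ....
After op 2 (move_left): buffer="mlab" (len 4), cursors c1@0 c2@3, authorship ....
After op 3 (insert('r')): buffer="rmlarb" (len 6), cursors c1@1 c2@5, authorship 1...2.
After op 4 (move_left): buffer="rmlarb" (len 6), cursors c1@0 c2@4, authorship 1...2.
After op 5 (insert('d')): buffer="drmladrb" (len 8), cursors c1@1 c2@6, authorship 11...22.
After op 6 (add_cursor(2)): buffer="drmladrb" (len 8), cursors c1@1 c3@2 c2@6, authorship 11...22.
After op 7 (insert('w')): buffer="dwrwmladwrb" (len 11), cursors c1@2 c3@4 c2@9, authorship 1113...222.
After op 8 (insert('v')): buffer="dwvrwvmladwvrb" (len 14), cursors c1@3 c3@6 c2@12, authorship 111133...2222.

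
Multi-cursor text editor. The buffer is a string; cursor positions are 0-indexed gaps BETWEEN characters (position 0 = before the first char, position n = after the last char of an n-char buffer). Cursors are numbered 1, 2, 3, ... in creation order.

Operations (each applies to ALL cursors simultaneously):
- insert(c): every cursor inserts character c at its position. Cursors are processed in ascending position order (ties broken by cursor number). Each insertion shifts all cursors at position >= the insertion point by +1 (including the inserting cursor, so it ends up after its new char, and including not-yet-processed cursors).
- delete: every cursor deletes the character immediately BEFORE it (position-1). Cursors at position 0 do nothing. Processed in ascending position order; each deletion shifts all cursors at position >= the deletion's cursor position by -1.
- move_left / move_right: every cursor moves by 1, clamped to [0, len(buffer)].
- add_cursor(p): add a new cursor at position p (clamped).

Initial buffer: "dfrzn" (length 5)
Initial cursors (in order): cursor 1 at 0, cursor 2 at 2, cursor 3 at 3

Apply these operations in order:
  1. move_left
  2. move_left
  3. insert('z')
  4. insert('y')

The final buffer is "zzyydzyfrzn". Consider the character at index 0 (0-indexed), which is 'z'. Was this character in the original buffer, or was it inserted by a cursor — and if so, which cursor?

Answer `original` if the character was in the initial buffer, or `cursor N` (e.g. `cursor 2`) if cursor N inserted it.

After op 1 (move_left): buffer="dfrzn" (len 5), cursors c1@0 c2@1 c3@2, authorship .....
After op 2 (move_left): buffer="dfrzn" (len 5), cursors c1@0 c2@0 c3@1, authorship .....
After op 3 (insert('z')): buffer="zzdzfrzn" (len 8), cursors c1@2 c2@2 c3@4, authorship 12.3....
After op 4 (insert('y')): buffer="zzyydzyfrzn" (len 11), cursors c1@4 c2@4 c3@7, authorship 1212.33....
Authorship (.=original, N=cursor N): 1 2 1 2 . 3 3 . . . .
Index 0: author = 1

Answer: cursor 1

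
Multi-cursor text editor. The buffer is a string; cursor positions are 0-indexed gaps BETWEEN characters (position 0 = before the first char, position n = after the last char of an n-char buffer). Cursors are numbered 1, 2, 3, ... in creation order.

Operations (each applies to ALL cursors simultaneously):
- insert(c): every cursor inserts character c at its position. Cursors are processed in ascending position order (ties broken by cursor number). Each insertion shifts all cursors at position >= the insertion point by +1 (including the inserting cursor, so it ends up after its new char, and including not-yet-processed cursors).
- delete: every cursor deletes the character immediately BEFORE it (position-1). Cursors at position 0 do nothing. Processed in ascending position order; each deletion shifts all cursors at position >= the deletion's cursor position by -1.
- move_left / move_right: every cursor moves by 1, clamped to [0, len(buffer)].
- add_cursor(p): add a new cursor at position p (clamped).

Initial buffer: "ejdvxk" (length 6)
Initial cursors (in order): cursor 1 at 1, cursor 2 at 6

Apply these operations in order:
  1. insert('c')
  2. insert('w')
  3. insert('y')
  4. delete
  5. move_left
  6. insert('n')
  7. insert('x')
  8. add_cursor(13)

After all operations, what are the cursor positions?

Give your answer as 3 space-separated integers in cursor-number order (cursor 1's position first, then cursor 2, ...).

After op 1 (insert('c')): buffer="ecjdvxkc" (len 8), cursors c1@2 c2@8, authorship .1.....2
After op 2 (insert('w')): buffer="ecwjdvxkcw" (len 10), cursors c1@3 c2@10, authorship .11.....22
After op 3 (insert('y')): buffer="ecwyjdvxkcwy" (len 12), cursors c1@4 c2@12, authorship .111.....222
After op 4 (delete): buffer="ecwjdvxkcw" (len 10), cursors c1@3 c2@10, authorship .11.....22
After op 5 (move_left): buffer="ecwjdvxkcw" (len 10), cursors c1@2 c2@9, authorship .11.....22
After op 6 (insert('n')): buffer="ecnwjdvxkcnw" (len 12), cursors c1@3 c2@11, authorship .111.....222
After op 7 (insert('x')): buffer="ecnxwjdvxkcnxw" (len 14), cursors c1@4 c2@13, authorship .1111.....2222
After op 8 (add_cursor(13)): buffer="ecnxwjdvxkcnxw" (len 14), cursors c1@4 c2@13 c3@13, authorship .1111.....2222

Answer: 4 13 13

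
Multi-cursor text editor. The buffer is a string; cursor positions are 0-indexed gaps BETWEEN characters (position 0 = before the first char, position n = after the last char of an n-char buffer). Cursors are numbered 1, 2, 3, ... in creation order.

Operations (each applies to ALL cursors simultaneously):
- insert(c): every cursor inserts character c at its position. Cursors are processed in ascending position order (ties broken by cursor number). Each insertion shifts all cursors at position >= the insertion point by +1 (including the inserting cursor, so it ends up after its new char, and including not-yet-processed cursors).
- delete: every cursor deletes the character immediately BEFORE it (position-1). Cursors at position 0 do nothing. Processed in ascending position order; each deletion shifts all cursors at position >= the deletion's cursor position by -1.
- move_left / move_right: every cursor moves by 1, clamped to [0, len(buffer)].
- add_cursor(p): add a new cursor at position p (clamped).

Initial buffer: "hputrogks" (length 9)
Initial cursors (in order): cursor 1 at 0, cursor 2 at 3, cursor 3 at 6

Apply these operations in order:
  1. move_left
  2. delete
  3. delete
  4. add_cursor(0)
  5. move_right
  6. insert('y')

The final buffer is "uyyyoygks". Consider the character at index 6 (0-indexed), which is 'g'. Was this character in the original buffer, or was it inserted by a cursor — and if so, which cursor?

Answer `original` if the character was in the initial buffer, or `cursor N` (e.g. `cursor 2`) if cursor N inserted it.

Answer: original

Derivation:
After op 1 (move_left): buffer="hputrogks" (len 9), cursors c1@0 c2@2 c3@5, authorship .........
After op 2 (delete): buffer="hutogks" (len 7), cursors c1@0 c2@1 c3@3, authorship .......
After op 3 (delete): buffer="uogks" (len 5), cursors c1@0 c2@0 c3@1, authorship .....
After op 4 (add_cursor(0)): buffer="uogks" (len 5), cursors c1@0 c2@0 c4@0 c3@1, authorship .....
After op 5 (move_right): buffer="uogks" (len 5), cursors c1@1 c2@1 c4@1 c3@2, authorship .....
After op 6 (insert('y')): buffer="uyyyoygks" (len 9), cursors c1@4 c2@4 c4@4 c3@6, authorship .124.3...
Authorship (.=original, N=cursor N): . 1 2 4 . 3 . . .
Index 6: author = original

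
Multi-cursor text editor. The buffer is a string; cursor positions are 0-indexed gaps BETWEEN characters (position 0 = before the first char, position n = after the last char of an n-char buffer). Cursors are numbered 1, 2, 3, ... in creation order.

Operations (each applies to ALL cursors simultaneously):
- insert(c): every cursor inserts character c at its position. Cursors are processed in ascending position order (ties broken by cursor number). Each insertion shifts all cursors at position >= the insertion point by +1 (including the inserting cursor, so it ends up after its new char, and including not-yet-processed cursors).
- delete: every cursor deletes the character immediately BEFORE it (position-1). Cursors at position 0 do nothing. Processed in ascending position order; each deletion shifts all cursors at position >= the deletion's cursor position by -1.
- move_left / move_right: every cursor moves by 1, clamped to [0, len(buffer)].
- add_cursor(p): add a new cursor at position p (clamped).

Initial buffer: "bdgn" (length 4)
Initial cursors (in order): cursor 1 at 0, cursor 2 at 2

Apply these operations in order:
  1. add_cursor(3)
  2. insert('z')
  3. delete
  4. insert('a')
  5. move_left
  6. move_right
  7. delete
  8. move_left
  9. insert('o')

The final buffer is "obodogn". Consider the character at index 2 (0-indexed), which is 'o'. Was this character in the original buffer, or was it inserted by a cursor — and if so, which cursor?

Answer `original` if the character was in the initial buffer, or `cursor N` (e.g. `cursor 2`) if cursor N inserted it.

After op 1 (add_cursor(3)): buffer="bdgn" (len 4), cursors c1@0 c2@2 c3@3, authorship ....
After op 2 (insert('z')): buffer="zbdzgzn" (len 7), cursors c1@1 c2@4 c3@6, authorship 1..2.3.
After op 3 (delete): buffer="bdgn" (len 4), cursors c1@0 c2@2 c3@3, authorship ....
After op 4 (insert('a')): buffer="abdagan" (len 7), cursors c1@1 c2@4 c3@6, authorship 1..2.3.
After op 5 (move_left): buffer="abdagan" (len 7), cursors c1@0 c2@3 c3@5, authorship 1..2.3.
After op 6 (move_right): buffer="abdagan" (len 7), cursors c1@1 c2@4 c3@6, authorship 1..2.3.
After op 7 (delete): buffer="bdgn" (len 4), cursors c1@0 c2@2 c3@3, authorship ....
After op 8 (move_left): buffer="bdgn" (len 4), cursors c1@0 c2@1 c3@2, authorship ....
After op 9 (insert('o')): buffer="obodogn" (len 7), cursors c1@1 c2@3 c3@5, authorship 1.2.3..
Authorship (.=original, N=cursor N): 1 . 2 . 3 . .
Index 2: author = 2

Answer: cursor 2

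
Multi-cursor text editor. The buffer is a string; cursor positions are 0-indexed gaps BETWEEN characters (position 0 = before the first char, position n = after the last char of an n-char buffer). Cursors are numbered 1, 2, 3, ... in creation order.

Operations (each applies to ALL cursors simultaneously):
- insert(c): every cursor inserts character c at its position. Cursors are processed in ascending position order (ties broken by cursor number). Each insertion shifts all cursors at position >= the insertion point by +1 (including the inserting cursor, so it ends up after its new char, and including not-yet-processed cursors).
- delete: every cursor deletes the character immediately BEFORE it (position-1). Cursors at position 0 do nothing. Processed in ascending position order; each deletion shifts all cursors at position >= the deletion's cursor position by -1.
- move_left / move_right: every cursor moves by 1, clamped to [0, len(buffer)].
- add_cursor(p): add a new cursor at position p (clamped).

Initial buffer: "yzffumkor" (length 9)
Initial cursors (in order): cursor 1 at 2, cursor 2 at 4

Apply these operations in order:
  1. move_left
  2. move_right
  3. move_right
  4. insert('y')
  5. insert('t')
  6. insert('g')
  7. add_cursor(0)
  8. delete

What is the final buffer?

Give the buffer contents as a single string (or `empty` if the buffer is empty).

After op 1 (move_left): buffer="yzffumkor" (len 9), cursors c1@1 c2@3, authorship .........
After op 2 (move_right): buffer="yzffumkor" (len 9), cursors c1@2 c2@4, authorship .........
After op 3 (move_right): buffer="yzffumkor" (len 9), cursors c1@3 c2@5, authorship .........
After op 4 (insert('y')): buffer="yzfyfuymkor" (len 11), cursors c1@4 c2@7, authorship ...1..2....
After op 5 (insert('t')): buffer="yzfytfuytmkor" (len 13), cursors c1@5 c2@9, authorship ...11..22....
After op 6 (insert('g')): buffer="yzfytgfuytgmkor" (len 15), cursors c1@6 c2@11, authorship ...111..222....
After op 7 (add_cursor(0)): buffer="yzfytgfuytgmkor" (len 15), cursors c3@0 c1@6 c2@11, authorship ...111..222....
After op 8 (delete): buffer="yzfytfuytmkor" (len 13), cursors c3@0 c1@5 c2@9, authorship ...11..22....

Answer: yzfytfuytmkor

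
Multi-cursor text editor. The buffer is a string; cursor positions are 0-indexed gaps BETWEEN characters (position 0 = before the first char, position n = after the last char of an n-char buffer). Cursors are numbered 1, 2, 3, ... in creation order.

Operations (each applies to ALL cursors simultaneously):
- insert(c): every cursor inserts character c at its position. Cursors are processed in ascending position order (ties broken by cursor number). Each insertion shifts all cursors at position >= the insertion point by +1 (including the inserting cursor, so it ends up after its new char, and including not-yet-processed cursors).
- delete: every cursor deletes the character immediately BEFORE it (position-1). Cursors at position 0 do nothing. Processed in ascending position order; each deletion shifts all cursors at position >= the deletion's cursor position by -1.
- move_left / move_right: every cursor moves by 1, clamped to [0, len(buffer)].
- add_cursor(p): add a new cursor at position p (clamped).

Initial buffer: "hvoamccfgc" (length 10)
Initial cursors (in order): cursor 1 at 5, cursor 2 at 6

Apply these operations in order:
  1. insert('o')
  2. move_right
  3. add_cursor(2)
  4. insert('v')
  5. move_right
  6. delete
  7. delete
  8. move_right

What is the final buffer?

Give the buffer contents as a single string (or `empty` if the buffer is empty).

Answer: hvamoccgc

Derivation:
After op 1 (insert('o')): buffer="hvoamococfgc" (len 12), cursors c1@6 c2@8, authorship .....1.2....
After op 2 (move_right): buffer="hvoamococfgc" (len 12), cursors c1@7 c2@9, authorship .....1.2....
After op 3 (add_cursor(2)): buffer="hvoamococfgc" (len 12), cursors c3@2 c1@7 c2@9, authorship .....1.2....
After op 4 (insert('v')): buffer="hvvoamocvocvfgc" (len 15), cursors c3@3 c1@9 c2@12, authorship ..3...1.12.2...
After op 5 (move_right): buffer="hvvoamocvocvfgc" (len 15), cursors c3@4 c1@10 c2@13, authorship ..3...1.12.2...
After op 6 (delete): buffer="hvvamocvcvgc" (len 12), cursors c3@3 c1@8 c2@10, authorship ..3..1.1.2..
After op 7 (delete): buffer="hvamoccgc" (len 9), cursors c3@2 c1@6 c2@7, authorship ....1....
After op 8 (move_right): buffer="hvamoccgc" (len 9), cursors c3@3 c1@7 c2@8, authorship ....1....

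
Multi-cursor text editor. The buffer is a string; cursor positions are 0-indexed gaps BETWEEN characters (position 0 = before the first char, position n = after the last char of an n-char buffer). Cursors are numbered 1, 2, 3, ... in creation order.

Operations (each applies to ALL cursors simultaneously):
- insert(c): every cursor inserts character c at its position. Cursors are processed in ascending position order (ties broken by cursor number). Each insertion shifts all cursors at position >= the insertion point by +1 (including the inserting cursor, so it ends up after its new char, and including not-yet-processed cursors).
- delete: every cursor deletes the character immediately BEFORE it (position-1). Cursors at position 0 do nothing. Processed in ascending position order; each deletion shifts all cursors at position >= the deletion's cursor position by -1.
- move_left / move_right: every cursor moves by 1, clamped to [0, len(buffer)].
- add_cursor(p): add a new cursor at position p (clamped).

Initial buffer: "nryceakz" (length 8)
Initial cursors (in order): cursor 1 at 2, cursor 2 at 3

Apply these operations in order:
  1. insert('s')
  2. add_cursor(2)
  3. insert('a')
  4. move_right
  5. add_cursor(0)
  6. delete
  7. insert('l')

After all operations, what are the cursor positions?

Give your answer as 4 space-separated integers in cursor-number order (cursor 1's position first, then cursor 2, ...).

After op 1 (insert('s')): buffer="nrsysceakz" (len 10), cursors c1@3 c2@5, authorship ..1.2.....
After op 2 (add_cursor(2)): buffer="nrsysceakz" (len 10), cursors c3@2 c1@3 c2@5, authorship ..1.2.....
After op 3 (insert('a')): buffer="nrasaysaceakz" (len 13), cursors c3@3 c1@5 c2@8, authorship ..311.22.....
After op 4 (move_right): buffer="nrasaysaceakz" (len 13), cursors c3@4 c1@6 c2@9, authorship ..311.22.....
After op 5 (add_cursor(0)): buffer="nrasaysaceakz" (len 13), cursors c4@0 c3@4 c1@6 c2@9, authorship ..311.22.....
After op 6 (delete): buffer="nraasaeakz" (len 10), cursors c4@0 c3@3 c1@4 c2@6, authorship ..3122....
After op 7 (insert('l')): buffer="lnralalsaleakz" (len 14), cursors c4@1 c3@5 c1@7 c2@10, authorship 4..3311222....

Answer: 7 10 5 1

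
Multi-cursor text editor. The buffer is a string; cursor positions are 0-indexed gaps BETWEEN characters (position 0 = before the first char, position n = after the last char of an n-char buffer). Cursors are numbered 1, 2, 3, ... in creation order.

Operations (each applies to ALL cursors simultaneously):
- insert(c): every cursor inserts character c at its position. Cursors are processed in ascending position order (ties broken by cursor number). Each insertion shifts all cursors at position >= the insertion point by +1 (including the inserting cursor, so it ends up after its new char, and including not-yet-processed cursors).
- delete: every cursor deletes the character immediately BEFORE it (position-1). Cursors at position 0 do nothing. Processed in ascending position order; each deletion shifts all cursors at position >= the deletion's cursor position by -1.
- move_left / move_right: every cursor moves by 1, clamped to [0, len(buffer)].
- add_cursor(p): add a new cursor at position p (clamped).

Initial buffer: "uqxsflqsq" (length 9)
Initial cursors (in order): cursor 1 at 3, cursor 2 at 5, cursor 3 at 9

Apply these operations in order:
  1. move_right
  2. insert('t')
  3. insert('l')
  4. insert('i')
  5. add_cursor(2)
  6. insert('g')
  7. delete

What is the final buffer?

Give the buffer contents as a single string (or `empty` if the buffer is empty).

After op 1 (move_right): buffer="uqxsflqsq" (len 9), cursors c1@4 c2@6 c3@9, authorship .........
After op 2 (insert('t')): buffer="uqxstfltqsqt" (len 12), cursors c1@5 c2@8 c3@12, authorship ....1..2...3
After op 3 (insert('l')): buffer="uqxstlfltlqsqtl" (len 15), cursors c1@6 c2@10 c3@15, authorship ....11..22...33
After op 4 (insert('i')): buffer="uqxstlifltliqsqtli" (len 18), cursors c1@7 c2@12 c3@18, authorship ....111..222...333
After op 5 (add_cursor(2)): buffer="uqxstlifltliqsqtli" (len 18), cursors c4@2 c1@7 c2@12 c3@18, authorship ....111..222...333
After op 6 (insert('g')): buffer="uqgxstligfltligqsqtlig" (len 22), cursors c4@3 c1@9 c2@15 c3@22, authorship ..4..1111..2222...3333
After op 7 (delete): buffer="uqxstlifltliqsqtli" (len 18), cursors c4@2 c1@7 c2@12 c3@18, authorship ....111..222...333

Answer: uqxstlifltliqsqtli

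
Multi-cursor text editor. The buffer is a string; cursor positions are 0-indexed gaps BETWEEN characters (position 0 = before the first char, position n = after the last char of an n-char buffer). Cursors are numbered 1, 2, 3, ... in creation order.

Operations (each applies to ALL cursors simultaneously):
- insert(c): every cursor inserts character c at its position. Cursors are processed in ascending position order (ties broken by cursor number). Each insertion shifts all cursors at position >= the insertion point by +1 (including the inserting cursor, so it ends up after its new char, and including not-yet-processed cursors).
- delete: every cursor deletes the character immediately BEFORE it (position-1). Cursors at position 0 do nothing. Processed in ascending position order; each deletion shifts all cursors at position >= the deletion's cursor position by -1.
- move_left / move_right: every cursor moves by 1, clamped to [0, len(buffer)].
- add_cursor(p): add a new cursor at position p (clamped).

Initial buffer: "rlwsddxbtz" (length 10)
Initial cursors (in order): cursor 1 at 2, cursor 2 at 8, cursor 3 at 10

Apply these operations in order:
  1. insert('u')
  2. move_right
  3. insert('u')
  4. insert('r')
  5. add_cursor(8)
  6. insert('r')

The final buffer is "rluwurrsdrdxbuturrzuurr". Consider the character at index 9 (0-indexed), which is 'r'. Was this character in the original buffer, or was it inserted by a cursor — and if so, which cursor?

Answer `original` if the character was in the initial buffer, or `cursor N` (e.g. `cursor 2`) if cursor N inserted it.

Answer: cursor 4

Derivation:
After op 1 (insert('u')): buffer="rluwsddxbutzu" (len 13), cursors c1@3 c2@10 c3@13, authorship ..1......2..3
After op 2 (move_right): buffer="rluwsddxbutzu" (len 13), cursors c1@4 c2@11 c3@13, authorship ..1......2..3
After op 3 (insert('u')): buffer="rluwusddxbutuzuu" (len 16), cursors c1@5 c2@13 c3@16, authorship ..1.1.....2.2.33
After op 4 (insert('r')): buffer="rluwursddxbuturzuur" (len 19), cursors c1@6 c2@15 c3@19, authorship ..1.11.....2.22.333
After op 5 (add_cursor(8)): buffer="rluwursddxbuturzuur" (len 19), cursors c1@6 c4@8 c2@15 c3@19, authorship ..1.11.....2.22.333
After op 6 (insert('r')): buffer="rluwurrsdrdxbuturrzuurr" (len 23), cursors c1@7 c4@10 c2@18 c3@23, authorship ..1.111..4...2.222.3333
Authorship (.=original, N=cursor N): . . 1 . 1 1 1 . . 4 . . . 2 . 2 2 2 . 3 3 3 3
Index 9: author = 4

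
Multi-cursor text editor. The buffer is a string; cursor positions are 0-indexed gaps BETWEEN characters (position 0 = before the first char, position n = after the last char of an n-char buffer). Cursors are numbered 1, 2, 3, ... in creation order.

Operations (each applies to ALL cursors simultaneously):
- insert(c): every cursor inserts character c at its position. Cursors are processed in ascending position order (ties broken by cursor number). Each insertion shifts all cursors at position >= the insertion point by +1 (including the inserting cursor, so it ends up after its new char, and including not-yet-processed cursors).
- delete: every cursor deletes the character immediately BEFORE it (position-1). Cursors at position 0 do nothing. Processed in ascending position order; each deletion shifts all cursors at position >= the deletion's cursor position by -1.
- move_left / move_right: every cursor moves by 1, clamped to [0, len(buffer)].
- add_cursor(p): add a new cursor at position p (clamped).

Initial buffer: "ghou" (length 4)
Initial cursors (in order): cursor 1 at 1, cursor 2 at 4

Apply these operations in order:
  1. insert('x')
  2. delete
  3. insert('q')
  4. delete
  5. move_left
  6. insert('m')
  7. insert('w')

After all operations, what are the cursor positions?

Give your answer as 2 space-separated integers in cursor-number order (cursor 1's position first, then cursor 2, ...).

After op 1 (insert('x')): buffer="gxhoux" (len 6), cursors c1@2 c2@6, authorship .1...2
After op 2 (delete): buffer="ghou" (len 4), cursors c1@1 c2@4, authorship ....
After op 3 (insert('q')): buffer="gqhouq" (len 6), cursors c1@2 c2@6, authorship .1...2
After op 4 (delete): buffer="ghou" (len 4), cursors c1@1 c2@4, authorship ....
After op 5 (move_left): buffer="ghou" (len 4), cursors c1@0 c2@3, authorship ....
After op 6 (insert('m')): buffer="mghomu" (len 6), cursors c1@1 c2@5, authorship 1...2.
After op 7 (insert('w')): buffer="mwghomwu" (len 8), cursors c1@2 c2@7, authorship 11...22.

Answer: 2 7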